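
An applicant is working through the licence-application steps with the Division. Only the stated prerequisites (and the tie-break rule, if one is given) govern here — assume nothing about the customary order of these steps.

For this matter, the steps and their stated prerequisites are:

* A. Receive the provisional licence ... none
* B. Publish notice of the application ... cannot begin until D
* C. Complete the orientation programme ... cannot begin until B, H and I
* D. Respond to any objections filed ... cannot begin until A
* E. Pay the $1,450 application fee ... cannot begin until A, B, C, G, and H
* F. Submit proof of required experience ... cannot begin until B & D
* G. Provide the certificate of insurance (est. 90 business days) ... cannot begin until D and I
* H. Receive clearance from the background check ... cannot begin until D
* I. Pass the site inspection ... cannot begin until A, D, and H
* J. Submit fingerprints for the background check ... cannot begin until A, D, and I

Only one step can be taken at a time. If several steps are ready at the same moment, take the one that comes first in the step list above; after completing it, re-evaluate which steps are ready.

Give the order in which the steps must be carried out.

A D B F H I C G E J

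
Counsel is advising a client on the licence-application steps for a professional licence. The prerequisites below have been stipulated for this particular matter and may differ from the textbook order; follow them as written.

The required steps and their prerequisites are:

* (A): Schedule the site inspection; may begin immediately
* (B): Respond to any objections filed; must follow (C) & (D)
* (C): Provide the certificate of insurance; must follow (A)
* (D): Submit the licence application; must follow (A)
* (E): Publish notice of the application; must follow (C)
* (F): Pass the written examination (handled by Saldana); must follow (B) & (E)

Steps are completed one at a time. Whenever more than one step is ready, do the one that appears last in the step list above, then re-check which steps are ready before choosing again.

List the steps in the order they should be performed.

(A), (D), (C), (E), (B), (F)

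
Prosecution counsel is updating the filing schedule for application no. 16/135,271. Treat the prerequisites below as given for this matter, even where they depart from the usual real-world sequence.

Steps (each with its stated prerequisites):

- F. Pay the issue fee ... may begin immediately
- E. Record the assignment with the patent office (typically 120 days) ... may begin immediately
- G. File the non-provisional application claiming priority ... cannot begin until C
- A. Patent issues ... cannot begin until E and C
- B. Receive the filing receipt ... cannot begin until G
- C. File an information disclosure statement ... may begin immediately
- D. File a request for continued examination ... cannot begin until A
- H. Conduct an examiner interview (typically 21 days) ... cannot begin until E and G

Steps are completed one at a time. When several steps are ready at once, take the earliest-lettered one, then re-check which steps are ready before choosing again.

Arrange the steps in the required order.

C E A D F G B H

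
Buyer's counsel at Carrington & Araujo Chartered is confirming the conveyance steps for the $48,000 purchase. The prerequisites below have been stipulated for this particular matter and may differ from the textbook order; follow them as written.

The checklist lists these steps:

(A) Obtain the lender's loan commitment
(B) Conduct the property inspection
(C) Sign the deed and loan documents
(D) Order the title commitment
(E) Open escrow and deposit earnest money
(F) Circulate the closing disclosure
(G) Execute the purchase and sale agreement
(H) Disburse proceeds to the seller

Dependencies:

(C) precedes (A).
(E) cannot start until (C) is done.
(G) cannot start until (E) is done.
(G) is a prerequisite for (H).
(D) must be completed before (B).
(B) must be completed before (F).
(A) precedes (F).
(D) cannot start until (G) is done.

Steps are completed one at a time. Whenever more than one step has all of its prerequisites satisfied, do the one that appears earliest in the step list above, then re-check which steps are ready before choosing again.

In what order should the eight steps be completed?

(C) is the only step with nothing outstanding, so it goes first.
(A) and (E) are both available; (A) is listed earlier → (A).
That leaves (E) as the only ready step → (E).
(G) is the only step now ready → (G).
(D) and (H) are both available; (D) is listed earlier → (D).
(B) now also ready, so the ready set is {(B), (H)}; (B) is listed earlier → (B).
Ready: (F) and (H). (F) is listed earlier → (F).
(H) is the only step now ready → (H).

(C) → (A) → (E) → (G) → (D) → (B) → (F) → (H)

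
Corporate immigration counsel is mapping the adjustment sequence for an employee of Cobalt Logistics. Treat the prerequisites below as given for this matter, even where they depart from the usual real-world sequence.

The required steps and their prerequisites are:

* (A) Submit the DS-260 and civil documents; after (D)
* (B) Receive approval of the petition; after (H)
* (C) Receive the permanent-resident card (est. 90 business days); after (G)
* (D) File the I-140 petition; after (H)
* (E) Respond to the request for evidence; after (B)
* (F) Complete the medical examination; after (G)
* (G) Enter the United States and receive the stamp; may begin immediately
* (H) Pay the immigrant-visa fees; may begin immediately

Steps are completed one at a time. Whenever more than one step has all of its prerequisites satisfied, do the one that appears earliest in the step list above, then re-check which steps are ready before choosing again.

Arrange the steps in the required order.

(G), (C), (F), (H), (B), (D), (A), (E)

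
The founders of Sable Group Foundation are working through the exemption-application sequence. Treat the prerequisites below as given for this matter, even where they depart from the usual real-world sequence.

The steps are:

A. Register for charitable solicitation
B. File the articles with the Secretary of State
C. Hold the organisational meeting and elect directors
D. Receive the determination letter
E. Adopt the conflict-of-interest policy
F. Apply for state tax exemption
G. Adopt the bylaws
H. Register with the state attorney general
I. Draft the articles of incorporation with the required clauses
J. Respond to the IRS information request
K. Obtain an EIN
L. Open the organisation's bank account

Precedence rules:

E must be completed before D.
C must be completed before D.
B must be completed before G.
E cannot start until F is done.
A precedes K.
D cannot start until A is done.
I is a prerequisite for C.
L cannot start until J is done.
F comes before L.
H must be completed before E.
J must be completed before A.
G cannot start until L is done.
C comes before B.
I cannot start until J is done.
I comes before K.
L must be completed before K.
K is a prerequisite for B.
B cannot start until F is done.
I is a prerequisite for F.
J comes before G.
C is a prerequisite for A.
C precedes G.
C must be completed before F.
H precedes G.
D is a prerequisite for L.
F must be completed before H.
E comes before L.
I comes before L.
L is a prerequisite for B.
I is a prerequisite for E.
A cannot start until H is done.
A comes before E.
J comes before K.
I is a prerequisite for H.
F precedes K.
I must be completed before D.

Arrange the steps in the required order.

J I C F H A E D L K B G

J is the only step with nothing outstanding, so it goes first.
I is the only step now ready → I.
Next only C has its prerequisites met → C.
F needed C and I, now all done → F.
H is the only step now ready → H.
A needed C, H and J, now all done → A.
That leaves E as the only ready step → E.
D needed A, C, E and I, now all done → D.
L needed D, E, F, I and J, now all done → L.
Next only K has its prerequisites met → K.
B needed C, F, K and L, now all done → B.
G needed B, C, H, J and L, now all done → G.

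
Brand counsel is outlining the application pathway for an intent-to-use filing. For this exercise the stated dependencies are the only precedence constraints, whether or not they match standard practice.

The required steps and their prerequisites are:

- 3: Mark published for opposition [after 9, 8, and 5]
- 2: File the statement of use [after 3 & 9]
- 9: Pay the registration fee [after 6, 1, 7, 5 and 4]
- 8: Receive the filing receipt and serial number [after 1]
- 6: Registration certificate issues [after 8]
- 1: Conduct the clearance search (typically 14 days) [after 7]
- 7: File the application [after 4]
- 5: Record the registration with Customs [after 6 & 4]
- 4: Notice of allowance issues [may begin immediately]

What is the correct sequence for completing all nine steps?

4 7 1 8 6 5 9 3 2

Only 4 has no prerequisites, so it is first.
Next only 7 has its prerequisites met → 7.
That leaves 1 as the only ready step → 1.
8 needed 1, now all done → 8.
6 needed 8, now all done → 6.
5 is the only step now ready → 5.
9 needed 6, 1, 7, 5 and 4, now all done → 9.
3 needed 9, 8 and 5, now all done → 3.
Next only 2 has its prerequisites met → 2.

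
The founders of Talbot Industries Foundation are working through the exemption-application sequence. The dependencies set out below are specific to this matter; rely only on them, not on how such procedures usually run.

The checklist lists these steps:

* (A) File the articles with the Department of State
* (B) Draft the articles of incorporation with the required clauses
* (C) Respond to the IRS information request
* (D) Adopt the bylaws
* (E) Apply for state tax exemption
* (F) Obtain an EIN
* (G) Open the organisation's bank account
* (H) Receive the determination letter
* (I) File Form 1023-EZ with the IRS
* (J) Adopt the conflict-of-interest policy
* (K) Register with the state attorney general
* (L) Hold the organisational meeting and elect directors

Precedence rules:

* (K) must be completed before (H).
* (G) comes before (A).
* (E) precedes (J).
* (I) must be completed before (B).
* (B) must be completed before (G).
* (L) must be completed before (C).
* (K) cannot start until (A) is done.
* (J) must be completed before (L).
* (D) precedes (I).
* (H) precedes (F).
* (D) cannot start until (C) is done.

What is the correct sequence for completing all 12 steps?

(E), (J), (L), (C), (D), (I), (B), (G), (A), (K), (H), (F)

(E) is the only step with nothing outstanding, so it goes first.
(J) is the only step now ready → (J).
Next only (L) has its prerequisites met → (L).
(C) is the only step now ready → (C).
That leaves (D) as the only ready step → (D).
That leaves (I) as the only ready step → (I).
(B) is the only step now ready → (B).
Next only (G) has its prerequisites met → (G).
(A) needed (G), now all done → (A).
That leaves (K) as the only ready step → (K).
That leaves (H) as the only ready step → (H).
(F) is the only step now ready → (F).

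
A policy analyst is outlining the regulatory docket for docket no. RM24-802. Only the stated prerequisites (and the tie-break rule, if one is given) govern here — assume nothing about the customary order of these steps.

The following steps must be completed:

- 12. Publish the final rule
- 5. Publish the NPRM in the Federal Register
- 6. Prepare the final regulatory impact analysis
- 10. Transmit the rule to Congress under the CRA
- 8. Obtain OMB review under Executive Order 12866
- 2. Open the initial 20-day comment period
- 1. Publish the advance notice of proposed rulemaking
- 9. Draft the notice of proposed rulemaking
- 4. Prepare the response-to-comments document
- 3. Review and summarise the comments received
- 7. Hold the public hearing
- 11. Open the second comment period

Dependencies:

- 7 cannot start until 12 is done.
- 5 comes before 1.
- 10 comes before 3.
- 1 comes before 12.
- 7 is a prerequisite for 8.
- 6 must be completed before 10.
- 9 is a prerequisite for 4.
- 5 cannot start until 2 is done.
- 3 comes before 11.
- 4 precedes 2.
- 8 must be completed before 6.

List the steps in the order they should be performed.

9 4 2 5 1 12 7 8 6 10 3 11

Only 9 has no prerequisites, so it is first.
That leaves 4 as the only ready step → 4.
Next only 2 has its prerequisites met → 2.
5 needed 2, now all done → 5.
1 needed 5, now all done → 1.
12 is the only step now ready → 12.
7 needed 12, now all done → 7.
8 is the only step now ready → 8.
6 needed 8, now all done → 6.
10 is the only step now ready → 10.
Next only 3 has its prerequisites met → 3.
11 needed 3, now all done → 11.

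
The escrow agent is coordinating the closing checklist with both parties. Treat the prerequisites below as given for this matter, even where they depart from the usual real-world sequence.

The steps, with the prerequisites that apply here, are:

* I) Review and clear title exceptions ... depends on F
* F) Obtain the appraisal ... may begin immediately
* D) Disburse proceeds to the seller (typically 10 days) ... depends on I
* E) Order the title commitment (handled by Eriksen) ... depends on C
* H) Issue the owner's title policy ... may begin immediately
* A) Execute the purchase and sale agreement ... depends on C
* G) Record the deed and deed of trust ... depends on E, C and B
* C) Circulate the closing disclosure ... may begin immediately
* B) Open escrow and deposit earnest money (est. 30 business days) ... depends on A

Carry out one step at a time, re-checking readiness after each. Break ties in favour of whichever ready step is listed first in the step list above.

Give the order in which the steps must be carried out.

F, I, D, H, C, E, A, B, G

Nothing is required for F, H and C. F is listed earlier → F first.
I, H and C are all available; I is listed earlier → I.
D now also ready, so the ready set is {D, H, C}; D is listed earlier → D.
Ready: H and C. H is listed earlier → H.
That leaves C as the only ready step → C.
Ready: E and A. E is listed earlier → E.
A needed C, now all done → A.
B needed A, now all done → B.
G is the only step now ready → G.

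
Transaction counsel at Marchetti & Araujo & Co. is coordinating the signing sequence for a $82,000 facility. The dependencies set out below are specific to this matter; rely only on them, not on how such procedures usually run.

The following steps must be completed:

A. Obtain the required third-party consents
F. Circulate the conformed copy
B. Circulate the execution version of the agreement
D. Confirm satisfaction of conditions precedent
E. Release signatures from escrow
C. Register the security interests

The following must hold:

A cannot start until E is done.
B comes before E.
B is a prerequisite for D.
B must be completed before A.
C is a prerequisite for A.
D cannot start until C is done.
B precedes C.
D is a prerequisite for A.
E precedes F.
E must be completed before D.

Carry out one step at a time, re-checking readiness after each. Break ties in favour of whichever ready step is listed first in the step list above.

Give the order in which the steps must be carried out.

B is the only step with nothing outstanding, so it goes first.
E and C are both available; E is listed earlier → E.
Ready: F and C. F is listed earlier → F.
C needed B, now all done → C.
That leaves D as the only ready step → D.
A needed B, D, E and C, now all done → A.

B, E, F, C, D, A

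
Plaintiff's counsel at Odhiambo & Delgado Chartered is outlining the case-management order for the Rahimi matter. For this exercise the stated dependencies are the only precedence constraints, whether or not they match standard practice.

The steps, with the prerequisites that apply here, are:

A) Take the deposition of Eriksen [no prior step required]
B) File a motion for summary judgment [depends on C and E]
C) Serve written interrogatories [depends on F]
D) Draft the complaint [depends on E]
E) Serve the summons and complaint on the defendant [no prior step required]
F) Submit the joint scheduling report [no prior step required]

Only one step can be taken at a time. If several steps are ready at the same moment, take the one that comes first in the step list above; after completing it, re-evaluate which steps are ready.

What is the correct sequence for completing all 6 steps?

A, E and F have no prerequisites; A is listed earlier, so A is first.
E and F are both available; E is listed earlier → E.
Ready: D and F. D is listed earlier → D.
Next only F has its prerequisites met → F.
That leaves C as the only ready step → C.
Next only B has its prerequisites met → B.

A, E, D, F, C, B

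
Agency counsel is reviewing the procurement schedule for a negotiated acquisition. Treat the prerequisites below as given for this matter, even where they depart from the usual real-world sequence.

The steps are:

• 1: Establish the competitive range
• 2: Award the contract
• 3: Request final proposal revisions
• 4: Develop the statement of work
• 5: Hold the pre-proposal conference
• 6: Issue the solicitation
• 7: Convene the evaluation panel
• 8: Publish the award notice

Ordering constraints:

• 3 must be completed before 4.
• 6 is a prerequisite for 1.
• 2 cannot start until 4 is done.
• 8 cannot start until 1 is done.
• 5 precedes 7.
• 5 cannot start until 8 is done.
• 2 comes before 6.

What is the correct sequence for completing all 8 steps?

3 has no prerequisites → 3 first.
That leaves 4 as the only ready step → 4.
2 is the only step now ready → 2.
Next only 6 has its prerequisites met → 6.
Next only 1 has its prerequisites met → 1.
8 needed 1, now all done → 8.
Next only 5 has its prerequisites met → 5.
Next only 7 has its prerequisites met → 7.

3 4 2 6 1 8 5 7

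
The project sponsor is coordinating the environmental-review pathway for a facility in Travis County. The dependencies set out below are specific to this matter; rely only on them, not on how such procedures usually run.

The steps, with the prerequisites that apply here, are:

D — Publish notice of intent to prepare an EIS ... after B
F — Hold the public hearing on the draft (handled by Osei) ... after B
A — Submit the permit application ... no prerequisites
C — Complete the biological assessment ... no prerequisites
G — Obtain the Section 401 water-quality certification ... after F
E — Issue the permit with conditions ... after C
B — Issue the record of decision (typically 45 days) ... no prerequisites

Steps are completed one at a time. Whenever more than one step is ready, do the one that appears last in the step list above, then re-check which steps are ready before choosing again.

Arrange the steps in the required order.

Nothing is required for B, C and A. B is listed later → B first.
Now C, A, F and D have their prerequisites met. C is listed later, so C next.
E now also ready, so the ready set is {E, A, F, D}; E is listed later → E.
A, F and D are all available; A is listed later → A.
Ready: F and D. F is listed later → F.
Ready: G and D. G is listed later → G.
D is the only step now ready → D.

B, C, E, A, F, G, D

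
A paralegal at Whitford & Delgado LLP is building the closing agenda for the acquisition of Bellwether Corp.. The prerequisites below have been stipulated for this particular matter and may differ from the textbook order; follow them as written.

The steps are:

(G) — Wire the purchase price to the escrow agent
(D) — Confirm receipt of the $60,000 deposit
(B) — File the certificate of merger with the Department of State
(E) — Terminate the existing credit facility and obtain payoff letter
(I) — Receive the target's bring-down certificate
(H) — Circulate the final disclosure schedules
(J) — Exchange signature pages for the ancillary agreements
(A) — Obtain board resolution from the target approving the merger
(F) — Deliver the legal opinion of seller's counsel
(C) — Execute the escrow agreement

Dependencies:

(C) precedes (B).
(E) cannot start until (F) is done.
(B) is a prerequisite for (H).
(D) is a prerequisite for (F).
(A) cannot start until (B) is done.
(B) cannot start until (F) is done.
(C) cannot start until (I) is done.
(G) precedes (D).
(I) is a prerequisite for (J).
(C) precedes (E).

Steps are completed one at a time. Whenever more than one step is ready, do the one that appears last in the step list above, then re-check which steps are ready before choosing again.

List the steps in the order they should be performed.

(I) and (G) have no prerequisites; (I) is listed later, so (I) is first.
(C), (J) and (G) are all available; (C) is listed later → (C).
Now (J) and (G) have their prerequisites met. (J) is listed later, so (J) next.
Next only (G) has its prerequisites met → (G).
Next only (D) has its prerequisites met → (D).
(F) needed (D), now all done → (F).
(E) and (B) are both available; (E) is listed later → (E).
Next only (B) has its prerequisites met → (B).
Ready: (A) and (H). (A) is listed later → (A).
(H) needed (B), now all done → (H).

(I), (C), (J), (G), (D), (F), (E), (B), (A), (H)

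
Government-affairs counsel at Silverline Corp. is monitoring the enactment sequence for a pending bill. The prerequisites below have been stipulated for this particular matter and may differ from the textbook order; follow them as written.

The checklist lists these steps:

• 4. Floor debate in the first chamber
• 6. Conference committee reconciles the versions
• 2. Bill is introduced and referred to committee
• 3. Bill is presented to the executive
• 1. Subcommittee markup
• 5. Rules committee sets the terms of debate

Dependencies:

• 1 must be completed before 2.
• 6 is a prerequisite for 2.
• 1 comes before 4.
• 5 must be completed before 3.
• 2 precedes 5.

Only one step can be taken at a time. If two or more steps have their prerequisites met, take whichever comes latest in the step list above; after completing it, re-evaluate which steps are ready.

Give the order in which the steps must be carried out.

1 → 6 → 2 → 5 → 3 → 4

1 and 6 have no prerequisites; 1 is listed later, so 1 is first.
6 and 4 are both available; 6 is listed later → 6.
Ready: 2 and 4. 2 is listed later → 2.
5 now also ready, so the ready set is {5, 4}; 5 is listed later → 5.
3 now also ready, so the ready set is {3, 4}; 3 is listed later → 3.
4 is the only step now ready → 4.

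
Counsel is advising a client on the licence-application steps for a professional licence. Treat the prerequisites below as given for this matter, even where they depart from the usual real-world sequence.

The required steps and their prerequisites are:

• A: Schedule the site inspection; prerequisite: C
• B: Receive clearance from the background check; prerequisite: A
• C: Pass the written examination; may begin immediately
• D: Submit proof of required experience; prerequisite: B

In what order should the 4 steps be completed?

C A B D

C is the only step with nothing outstanding, so it goes first.
A is the only step now ready → A.
Next only B has its prerequisites met → B.
Next only D has its prerequisites met → D.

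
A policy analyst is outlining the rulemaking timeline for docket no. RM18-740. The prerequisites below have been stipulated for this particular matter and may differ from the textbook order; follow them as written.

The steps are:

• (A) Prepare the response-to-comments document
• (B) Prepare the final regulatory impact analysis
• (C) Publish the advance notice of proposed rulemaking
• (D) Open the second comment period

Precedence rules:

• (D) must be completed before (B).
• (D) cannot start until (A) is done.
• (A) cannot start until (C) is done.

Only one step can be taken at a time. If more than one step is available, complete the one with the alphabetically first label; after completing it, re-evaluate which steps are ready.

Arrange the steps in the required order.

(C), (A), (D), (B)

Only (C) has no prerequisites, so it is first.
That leaves (A) as the only ready step → (A).
Next only (D) has its prerequisites met → (D).
(B) needed (D), now all done → (B).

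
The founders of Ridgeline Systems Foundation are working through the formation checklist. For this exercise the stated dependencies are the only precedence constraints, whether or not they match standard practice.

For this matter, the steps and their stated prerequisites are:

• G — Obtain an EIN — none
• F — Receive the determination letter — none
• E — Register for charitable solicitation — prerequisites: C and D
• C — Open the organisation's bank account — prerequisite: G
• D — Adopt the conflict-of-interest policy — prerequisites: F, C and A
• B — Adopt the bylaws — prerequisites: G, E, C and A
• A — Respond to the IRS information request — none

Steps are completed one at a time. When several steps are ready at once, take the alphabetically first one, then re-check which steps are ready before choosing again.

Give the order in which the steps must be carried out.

A, F, G, C, D, E, B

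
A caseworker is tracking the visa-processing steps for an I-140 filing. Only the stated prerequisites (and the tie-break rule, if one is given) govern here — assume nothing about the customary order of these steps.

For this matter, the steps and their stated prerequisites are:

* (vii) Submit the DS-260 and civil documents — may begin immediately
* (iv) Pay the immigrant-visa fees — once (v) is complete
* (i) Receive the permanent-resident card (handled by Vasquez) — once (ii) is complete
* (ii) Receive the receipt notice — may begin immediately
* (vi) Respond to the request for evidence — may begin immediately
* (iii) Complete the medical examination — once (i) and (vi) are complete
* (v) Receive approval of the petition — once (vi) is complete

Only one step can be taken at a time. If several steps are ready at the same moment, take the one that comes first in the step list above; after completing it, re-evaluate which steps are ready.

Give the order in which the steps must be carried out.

(vii), (ii), (i), (vi), (iii), (v), (iv)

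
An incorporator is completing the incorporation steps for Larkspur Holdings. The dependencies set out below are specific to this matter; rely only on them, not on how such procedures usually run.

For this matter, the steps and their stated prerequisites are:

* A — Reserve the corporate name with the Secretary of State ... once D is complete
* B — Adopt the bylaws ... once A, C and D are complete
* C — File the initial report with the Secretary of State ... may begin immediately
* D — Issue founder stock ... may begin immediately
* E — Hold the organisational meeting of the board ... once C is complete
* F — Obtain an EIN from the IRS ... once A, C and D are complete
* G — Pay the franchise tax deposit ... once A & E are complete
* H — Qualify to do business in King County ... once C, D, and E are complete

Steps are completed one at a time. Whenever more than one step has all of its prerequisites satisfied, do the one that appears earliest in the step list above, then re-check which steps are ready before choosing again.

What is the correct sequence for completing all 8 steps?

C, D, A, B, E, F, G, H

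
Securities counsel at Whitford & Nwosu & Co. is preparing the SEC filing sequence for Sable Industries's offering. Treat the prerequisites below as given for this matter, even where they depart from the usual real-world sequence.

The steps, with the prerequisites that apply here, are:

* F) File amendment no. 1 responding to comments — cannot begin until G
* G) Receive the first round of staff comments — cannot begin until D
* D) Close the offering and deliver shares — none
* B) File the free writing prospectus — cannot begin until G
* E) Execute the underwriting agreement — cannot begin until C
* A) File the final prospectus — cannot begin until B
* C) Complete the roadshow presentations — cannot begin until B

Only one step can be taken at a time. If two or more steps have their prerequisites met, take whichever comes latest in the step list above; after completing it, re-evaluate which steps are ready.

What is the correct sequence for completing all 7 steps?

D, G, B, C, A, E, F

D is the only step with nothing outstanding, so it goes first.
G needed D, now all done → G.
Now B and F have their prerequisites met. B is listed later, so B next.
C and A now also ready, so the ready set is {C, A, F}; C is listed later → C.
E now also ready, so the ready set is {A, E, F}; A is listed later → A.
Ready: E and F. E is listed later → E.
F needed G, now all done → F.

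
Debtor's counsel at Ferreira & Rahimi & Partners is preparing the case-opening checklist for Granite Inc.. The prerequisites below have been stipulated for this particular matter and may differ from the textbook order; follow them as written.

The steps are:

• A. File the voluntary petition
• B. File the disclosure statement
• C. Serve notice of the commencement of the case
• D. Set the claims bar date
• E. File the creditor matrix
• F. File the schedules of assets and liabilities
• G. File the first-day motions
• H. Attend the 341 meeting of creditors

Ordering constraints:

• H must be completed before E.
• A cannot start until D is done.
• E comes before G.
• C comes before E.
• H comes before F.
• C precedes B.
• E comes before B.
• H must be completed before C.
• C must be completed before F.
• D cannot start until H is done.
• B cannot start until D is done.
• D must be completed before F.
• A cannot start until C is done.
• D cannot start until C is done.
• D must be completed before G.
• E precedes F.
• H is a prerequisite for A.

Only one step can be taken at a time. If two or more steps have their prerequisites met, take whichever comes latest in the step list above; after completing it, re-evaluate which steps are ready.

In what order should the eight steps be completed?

H has no prerequisites → H first.
That leaves C as the only ready step → C.
E and D are both available; E is listed later → E.
D is the only step now ready → D.
Ready: G, F, B and A. G is listed later → G.
Now F, B and A have their prerequisites met. F is listed later, so F next.
Ready: B and A. B is listed later → B.
Next only A has its prerequisites met → A.

H → C → E → D → G → F → B → A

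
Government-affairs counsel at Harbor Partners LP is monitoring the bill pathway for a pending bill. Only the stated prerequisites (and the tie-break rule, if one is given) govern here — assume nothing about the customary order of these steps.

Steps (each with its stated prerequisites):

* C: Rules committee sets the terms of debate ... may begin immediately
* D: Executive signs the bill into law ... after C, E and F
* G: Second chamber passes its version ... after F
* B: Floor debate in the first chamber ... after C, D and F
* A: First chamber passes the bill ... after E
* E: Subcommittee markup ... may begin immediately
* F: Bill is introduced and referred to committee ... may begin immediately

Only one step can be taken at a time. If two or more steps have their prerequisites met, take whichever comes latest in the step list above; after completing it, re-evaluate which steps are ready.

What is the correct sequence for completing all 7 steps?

F, E, A, G, C, D, B

Nothing is required for F, E and C. F is listed later → F first.
G now also ready, so the ready set is {E, G, C}; E is listed later → E.
A now also ready, so the ready set is {A, G, C}; A is listed later → A.
G and C are both available; G is listed later → G.
C is the only step now ready → C.
That leaves D as the only ready step → D.
That leaves B as the only ready step → B.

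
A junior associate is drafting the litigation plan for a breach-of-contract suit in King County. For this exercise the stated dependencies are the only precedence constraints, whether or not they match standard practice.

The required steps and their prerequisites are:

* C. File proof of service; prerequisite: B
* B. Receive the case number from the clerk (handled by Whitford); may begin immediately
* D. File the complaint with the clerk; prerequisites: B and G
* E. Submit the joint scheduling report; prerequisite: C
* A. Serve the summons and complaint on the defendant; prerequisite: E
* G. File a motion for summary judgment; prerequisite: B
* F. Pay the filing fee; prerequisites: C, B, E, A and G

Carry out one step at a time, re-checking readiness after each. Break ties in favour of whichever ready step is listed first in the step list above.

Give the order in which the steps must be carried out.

B is the only step with nothing outstanding, so it goes first.
Ready: C and G. C is listed earlier → C.
E now also ready, so the ready set is {E, G}; E is listed earlier → E.
Ready: A and G. A is listed earlier → A.
G needed B, now all done → G.
D and F are both available; D is listed earlier → D.
That leaves F as the only ready step → F.

B C E A G D F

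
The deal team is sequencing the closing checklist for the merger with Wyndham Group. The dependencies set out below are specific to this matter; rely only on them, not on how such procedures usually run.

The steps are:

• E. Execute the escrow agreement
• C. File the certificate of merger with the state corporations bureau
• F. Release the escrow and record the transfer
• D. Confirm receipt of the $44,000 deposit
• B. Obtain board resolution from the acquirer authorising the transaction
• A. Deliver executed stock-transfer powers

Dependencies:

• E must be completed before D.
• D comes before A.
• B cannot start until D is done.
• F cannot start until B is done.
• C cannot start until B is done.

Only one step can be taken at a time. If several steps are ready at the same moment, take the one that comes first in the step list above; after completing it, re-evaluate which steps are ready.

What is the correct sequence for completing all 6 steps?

E has no prerequisites → E first.
D needed E, now all done → D.
Ready: B and A. B is listed earlier → B.
C and F now also ready, so the ready set is {C, F, A}; C is listed earlier → C.
Now F and A have their prerequisites met. F is listed earlier, so F next.
That leaves A as the only ready step → A.

E D B C F A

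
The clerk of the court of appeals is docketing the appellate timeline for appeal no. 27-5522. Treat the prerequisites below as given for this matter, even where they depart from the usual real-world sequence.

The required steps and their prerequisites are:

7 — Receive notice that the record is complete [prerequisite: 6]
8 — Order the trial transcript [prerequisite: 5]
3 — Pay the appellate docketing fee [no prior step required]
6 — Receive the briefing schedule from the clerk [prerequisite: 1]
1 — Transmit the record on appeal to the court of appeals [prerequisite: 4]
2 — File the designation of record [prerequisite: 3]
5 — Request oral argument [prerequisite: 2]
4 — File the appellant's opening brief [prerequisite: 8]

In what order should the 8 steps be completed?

3 2 5 8 4 1 6 7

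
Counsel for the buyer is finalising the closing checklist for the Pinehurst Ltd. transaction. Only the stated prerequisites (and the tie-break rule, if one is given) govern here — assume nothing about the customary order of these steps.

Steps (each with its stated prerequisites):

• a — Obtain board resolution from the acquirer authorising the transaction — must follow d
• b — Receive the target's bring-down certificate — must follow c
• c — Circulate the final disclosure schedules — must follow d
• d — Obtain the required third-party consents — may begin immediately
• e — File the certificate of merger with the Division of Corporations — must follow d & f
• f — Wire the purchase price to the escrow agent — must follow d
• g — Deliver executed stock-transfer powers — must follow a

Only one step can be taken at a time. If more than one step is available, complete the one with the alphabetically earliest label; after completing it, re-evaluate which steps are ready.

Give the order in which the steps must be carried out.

Only d has no prerequisites, so it is first.
a, c and f are all available; a has the earlier label → a.
Ready: c, f and g. c has the earlier label → c.
b now also ready, so the ready set is {b, f, g}; b has the earlier label → b.
Now f and g have their prerequisites met. f has the earlier label, so f next.
e now also ready, so the ready set is {e, g}; e has the earlier label → e.
g needed a, now all done → g.

d → a → c → b → f → e → g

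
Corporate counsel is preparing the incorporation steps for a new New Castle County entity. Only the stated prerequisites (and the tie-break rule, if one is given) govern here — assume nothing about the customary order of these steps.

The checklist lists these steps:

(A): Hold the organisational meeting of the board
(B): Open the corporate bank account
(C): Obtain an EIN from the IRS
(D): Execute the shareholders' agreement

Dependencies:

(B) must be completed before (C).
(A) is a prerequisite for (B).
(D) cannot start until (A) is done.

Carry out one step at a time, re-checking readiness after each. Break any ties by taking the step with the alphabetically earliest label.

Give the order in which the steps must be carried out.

Only (A) has no prerequisites, so it is first.
(B) and (D) are both available; (B) has the earlier label → (B).
(C) now also ready, so the ready set is {(C), (D)}; (C) has the earlier label → (C).
(D) is the only step now ready → (D).

(A) (B) (C) (D)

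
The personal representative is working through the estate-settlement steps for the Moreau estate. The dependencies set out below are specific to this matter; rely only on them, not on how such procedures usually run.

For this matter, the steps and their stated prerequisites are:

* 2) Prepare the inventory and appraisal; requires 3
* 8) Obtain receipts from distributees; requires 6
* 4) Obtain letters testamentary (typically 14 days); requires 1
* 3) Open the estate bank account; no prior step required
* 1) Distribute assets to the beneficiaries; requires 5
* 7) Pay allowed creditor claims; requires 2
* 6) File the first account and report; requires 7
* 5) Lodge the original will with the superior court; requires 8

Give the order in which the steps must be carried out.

3 → 2 → 7 → 6 → 8 → 5 → 1 → 4

3 is the only step with nothing outstanding, so it goes first.
That leaves 2 as the only ready step → 2.
Next only 7 has its prerequisites met → 7.
6 needed 7, now all done → 6.
That leaves 8 as the only ready step → 8.
5 needed 8, now all done → 5.
1 is the only step now ready → 1.
Next only 4 has its prerequisites met → 4.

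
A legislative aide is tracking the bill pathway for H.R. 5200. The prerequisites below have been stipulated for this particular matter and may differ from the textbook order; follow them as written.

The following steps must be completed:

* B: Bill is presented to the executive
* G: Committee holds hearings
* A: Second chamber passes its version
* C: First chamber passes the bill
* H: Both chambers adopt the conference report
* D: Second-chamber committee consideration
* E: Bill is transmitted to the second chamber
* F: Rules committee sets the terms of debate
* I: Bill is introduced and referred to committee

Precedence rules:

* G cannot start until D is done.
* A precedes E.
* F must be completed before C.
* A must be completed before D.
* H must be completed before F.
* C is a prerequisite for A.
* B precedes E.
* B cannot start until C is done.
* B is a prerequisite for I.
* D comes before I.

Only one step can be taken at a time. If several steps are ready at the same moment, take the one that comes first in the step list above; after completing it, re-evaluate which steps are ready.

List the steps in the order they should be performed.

H has no prerequisites → H first.
Next only F has its prerequisites met → F.
Next only C has its prerequisites met → C.
Ready: B and A. B is listed earlier → B.
Next only A has its prerequisites met → A.
D and E are both available; D is listed earlier → D.
G and I now also ready, so the ready set is {G, E, I}; G is listed earlier → G.
Ready: E and I. E is listed earlier → E.
I needed B and D, now all done → I.

H F C B A D G E I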